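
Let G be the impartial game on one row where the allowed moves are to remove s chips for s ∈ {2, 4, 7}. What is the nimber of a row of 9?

Grundy values for subtraction set {2, 4, 7}:
k:     0  1  2  3  4  5  6  7  8  9
g(k):  0  0  1  1  2  2  0  3  1  0
So g(9) = 0.

0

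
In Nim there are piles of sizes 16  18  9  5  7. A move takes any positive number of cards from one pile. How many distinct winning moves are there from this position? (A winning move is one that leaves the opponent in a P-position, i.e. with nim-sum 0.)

1

Compute the nim-sum pairwise:
16 ^ 18 = 2
2 ^ 9 = 11
11 ^ 5 = 14
14 ^ 7 = 9
The overall nim-sum is X = 9. A pile of size p has a winning move iff p XOR X < p (reduce it to p XOR X).
  16: 16 XOR 9 = 25 ≥ 16 — no move.
  18: 18 XOR 9 = 27 ≥ 18 — no move.
  9: 9 XOR 9 = 0 < 9 — winning move (to 0).
  5: 5 XOR 9 = 12 ≥ 5 — no move.
  7: 7 XOR 9 = 14 ≥ 7 — no move.
That gives 1 winning move.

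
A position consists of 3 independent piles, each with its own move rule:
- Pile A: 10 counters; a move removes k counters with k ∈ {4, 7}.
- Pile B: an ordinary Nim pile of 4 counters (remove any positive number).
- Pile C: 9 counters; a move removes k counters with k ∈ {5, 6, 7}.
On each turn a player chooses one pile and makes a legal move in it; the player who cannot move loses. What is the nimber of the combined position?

7

Grundy values for pile A (subtraction set {4, 7}):
k:     0  1  2  3  4  5  6  7  8  9 10
g(k):  0  0  0  0  1  1  1  1  2  2  2
So g(10) = 2.
Pile B is a plain Nim pile of size 4, so its Grundy value is 4.
Build the Grundy sequence for pile C with g(k) = mex{g(k−s) : s ∈ {5, 6, 7}, s ≤ k}:
k:     0  1  2  3  4  5  6  7  8  9
g(k):  0  0  0  0  0  1  1  1  1  1
So g(9) = 1.
By the Sprague-Grundy theorem, the Grundy value of a sum of independent games is the XOR of the component values.
Combined value = 2 XOR 4 XOR 1 = 7.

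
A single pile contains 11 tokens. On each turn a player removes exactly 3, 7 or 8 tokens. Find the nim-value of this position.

0

Compute g(0), g(1), … for moves {3, 7, 8}:
k:     0  1  2  3  4  5  6  7  8  9 10 11
g(k):  0  0  0  1  1  1  0  2  2  1  3  0
So g(11) = 0.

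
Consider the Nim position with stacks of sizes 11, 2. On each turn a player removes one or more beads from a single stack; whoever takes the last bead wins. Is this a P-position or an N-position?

N-position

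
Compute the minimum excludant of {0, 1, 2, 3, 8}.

4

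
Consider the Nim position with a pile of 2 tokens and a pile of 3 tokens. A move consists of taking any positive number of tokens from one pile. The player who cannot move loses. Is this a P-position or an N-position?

N-position

In binary:
  10  (2)
  11  (3)
  --
  01  (1)
The nim-sum is 1 ≠ 0, so this is an N-position: the player to move can win.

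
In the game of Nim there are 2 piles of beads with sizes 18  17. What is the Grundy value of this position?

Nim-sum: 18 ⊕ 17 = 3.

3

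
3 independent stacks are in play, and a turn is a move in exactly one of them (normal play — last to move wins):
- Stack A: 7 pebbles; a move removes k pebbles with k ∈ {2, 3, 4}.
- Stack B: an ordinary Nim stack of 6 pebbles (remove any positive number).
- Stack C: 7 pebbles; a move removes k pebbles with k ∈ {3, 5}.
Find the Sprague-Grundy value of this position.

Build the Grundy sequence for stack A with g(k) = mex{g(k−s) : s ∈ {2, 3, 4}, s ≤ k}:
g(0) = mex{} = 0
g(1) = mex{} = 0
g(2) = mex{0} = 1
g(3) = mex{0} = 1
g(4) = mex{0,1} = 2
g(5) = mex{0,1} = 2
g(6) = mex{1,2} = 0
g(7) = mex{1,2} = 0
So g(7) = 0.
Stack B is a plain Nim stack of size 6, so its Grundy value is 6.
For stack C, compute g(0), g(1), … with moves {3, 5}:
g(0) = mex{} = 0
g(1) = mex{} = 0
g(2) = mex{} = 0
g(3) = mex{0} = 1
g(4) = mex{0} = 1
g(5) = mex{0} = 1
g(6) = mex{0,1} = 2
g(7) = mex{0,1} = 2
So g(7) = 2.
By the Sprague-Grundy theorem, the Grundy value of a sum of independent games is the XOR of the component values.
Combined value = 0 XOR 6 XOR 2 = 4.

4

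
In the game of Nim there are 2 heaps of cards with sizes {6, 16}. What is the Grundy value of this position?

22

Bitwise XOR of the heap sizes:
  00110  (6)
  10000  (16)
  -----
  10110  (22)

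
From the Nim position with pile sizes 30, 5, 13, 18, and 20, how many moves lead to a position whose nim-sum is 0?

In binary:
  11110  (30)
  00101  (5)
  01101  (13)
  10010  (18)
  10100  (20)
  -----
  10000  (16)
The overall nim-sum is X = 16. A pile of size p has a winning move iff p XOR X < p (reduce it to p XOR X).
  30: 30 XOR 16 = 14 < 30 — winning move (to 14).
  5: 5 XOR 16 = 21 ≥ 5 — no move.
  13: 13 XOR 16 = 29 ≥ 13 — no move.
  18: 18 XOR 16 = 2 < 18 — winning move (to 2).
  20: 20 XOR 16 = 4 < 20 — winning move (to 4).
That gives 3 winning moves.

3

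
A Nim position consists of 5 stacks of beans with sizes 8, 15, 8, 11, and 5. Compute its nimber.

Compute the nim-sum pairwise:
8 ⊕ 15 = 7
7 ⊕ 8 = 15
15 ⊕ 11 = 4
4 ⊕ 5 = 1

1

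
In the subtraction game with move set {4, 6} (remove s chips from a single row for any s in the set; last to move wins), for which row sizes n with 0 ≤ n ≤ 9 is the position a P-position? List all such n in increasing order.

Grundy values for subtraction set {4, 6}:
g(0) = mex{} = 0
g(1) = mex{} = 0
g(2) = mex{} = 0
g(3) = mex{} = 0
g(4) = mex{0} = 1
g(5) = mex{0} = 1
g(6) = mex{0} = 1
g(7) = mex{0} = 1
g(8) = mex{0,1} = 2
g(9) = mex{0,1} = 2
The P-positions (g = 0) in 0..9 are 0, 1, 2, 3.

0, 1, 2, 3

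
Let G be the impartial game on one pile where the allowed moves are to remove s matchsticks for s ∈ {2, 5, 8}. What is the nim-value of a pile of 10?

0

Build the Grundy sequence with g(k) = mex{g(k−s) : s ∈ {2, 5, 8}, s ≤ k}:
g(0) = mex{} = 0
g(1) = mex{} = 0
g(2) = mex{0} = 1
g(3) = mex{0} = 1
g(4) = mex{1} = 0
g(5) = mex{0,1} = 2
g(6) = mex{0} = 1
g(7) = mex{1,2} = 0
g(8) = mex{0,1} = 2
g(9) = mex{0} = 1
g(10) = mex{1,2} = 0
So g(10) = 0.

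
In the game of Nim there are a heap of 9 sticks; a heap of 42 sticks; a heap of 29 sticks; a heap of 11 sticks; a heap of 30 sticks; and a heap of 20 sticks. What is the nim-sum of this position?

Write each in binary and XOR column by column:
  001001  (9)
  101010  (42)
  011101  (29)
  001011  (11)
  011110  (30)
  010100  (20)
  ------
  111111  (63)

63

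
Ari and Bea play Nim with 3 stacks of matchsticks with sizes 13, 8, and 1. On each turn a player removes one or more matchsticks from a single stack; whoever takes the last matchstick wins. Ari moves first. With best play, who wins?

Compute the nim-sum pairwise:
13 ^ 8 = 5
5 ^ 1 = 4
The nim-sum is 4 ≠ 0, so this is an N-position: the player to move can win; Ari has a winning move.

Ari wins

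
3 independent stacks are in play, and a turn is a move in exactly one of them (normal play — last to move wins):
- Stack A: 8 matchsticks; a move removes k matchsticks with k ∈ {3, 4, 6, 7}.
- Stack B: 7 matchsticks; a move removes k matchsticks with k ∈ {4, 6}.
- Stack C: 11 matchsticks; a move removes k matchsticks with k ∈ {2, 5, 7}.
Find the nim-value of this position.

Build the Grundy sequence for stack A with g(k) = mex{g(k−s) : s ∈ {3, 4, 6, 7}, s ≤ k}:
k:     0  1  2  3  4  5  6  7  8
g(k):  0  0  0  1  1  1  2  2  2
So g(8) = 2.
Build the Grundy sequence for stack B with g(k) = mex{g(k−s) : s ∈ {4, 6}, s ≤ k}:
k:     0  1  2  3  4  5  6  7
g(k):  0  0  0  0  1  1  1  1
So g(7) = 1.
Grundy values for stack C (subtraction set {2, 5, 7}):
g(0) = mex{} = 0
g(1) = mex{} = 0
g(2) = mex{0} = 1
g(3) = mex{0} = 1
g(4) = mex{1} = 0
g(5) = mex{0,1} = 2
g(6) = mex{0} = 1
g(7) = mex{0,1,2} = 3
g(8) = mex{0,1} = 2
g(9) = mex{0,1,3} = 2
g(10) = mex{1,2} = 0
g(11) = mex{0,1,2} = 3
So g(11) = 3.
The value of a disjunctive sum is the nim-sum of the parts.
Combined value = 2 ⊕ 1 ⊕ 3 = 0.

0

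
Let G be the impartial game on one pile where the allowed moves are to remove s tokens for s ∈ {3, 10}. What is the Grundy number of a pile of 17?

1

Build the Grundy sequence with g(k) = mex{g(k−s) : s ∈ {3, 10}, s ≤ k}:
k:     0  1  2  3  4  5  6  7  8  9 10 11 12 13 14 15 16 17
g(k):  0  0  0  1  1  1  0  0  0  1  1  1  2  0  0  0  1  1
So g(17) = 1.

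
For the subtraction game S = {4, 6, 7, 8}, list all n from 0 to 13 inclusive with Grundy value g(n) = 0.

0, 1, 2, 3, 12, 13

Compute g(0), g(1), … for moves {4, 6, 7, 8}:
g(0) = mex{} = 0
g(1) = mex{} = 0
g(2) = mex{} = 0
g(3) = mex{} = 0
g(4) = mex{0} = 1
g(5) = mex{0} = 1
g(6) = mex{0} = 1
g(7) = mex{0} = 1
g(8) = mex{0,1} = 2
g(9) = mex{0,1} = 2
g(10) = mex{0,1} = 2
g(11) = mex{0,1} = 2
g(12) = mex{1,2} = 0
g(13) = mex{1,2} = 0
The P-positions (g = 0) in 0..13 are 0, 1, 2, 3, 12, 13.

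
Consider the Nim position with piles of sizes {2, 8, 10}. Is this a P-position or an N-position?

P-position

Compute the nim-sum pairwise:
2 XOR 8 = 10
10 XOR 10 = 0
The nim-sum is 0, so this is a P-position: the player to move is in a losing position under optimal play.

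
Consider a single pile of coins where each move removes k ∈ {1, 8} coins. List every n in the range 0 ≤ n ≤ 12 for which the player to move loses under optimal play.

0, 2, 4, 6, 9, 11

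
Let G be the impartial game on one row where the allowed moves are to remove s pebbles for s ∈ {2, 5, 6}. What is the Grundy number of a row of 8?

Grundy values for subtraction set {2, 5, 6}:
g(0) = mex{} = 0
g(1) = mex{} = 0
g(2) = mex{0} = 1
g(3) = mex{0} = 1
g(4) = mex{1} = 0
g(5) = mex{0,1} = 2
g(6) = mex{0} = 1
g(7) = mex{0,1,2} = 3
g(8) = mex{1} = 0
So g(8) = 0.

0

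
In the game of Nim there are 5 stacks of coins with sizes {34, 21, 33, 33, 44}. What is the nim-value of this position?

27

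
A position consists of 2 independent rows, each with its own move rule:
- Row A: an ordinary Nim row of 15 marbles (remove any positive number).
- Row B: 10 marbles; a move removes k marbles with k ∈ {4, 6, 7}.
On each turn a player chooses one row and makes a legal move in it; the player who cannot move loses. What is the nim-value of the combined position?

13

Row A is a plain Nim row of size 15, so its Grundy value is 15.
Grundy values for row B (subtraction set {4, 6, 7}):
g(0) = mex{} = 0
g(1) = mex{} = 0
g(2) = mex{} = 0
g(3) = mex{} = 0
g(4) = mex{0} = 1
g(5) = mex{0} = 1
g(6) = mex{0} = 1
g(7) = mex{0} = 1
g(8) = mex{0,1} = 2
g(9) = mex{0,1} = 2
g(10) = mex{0,1} = 2
So g(10) = 2.
By the Sprague-Grundy theorem, the Grundy value of a sum of independent games is the XOR of the component values.
Combined value = 15 XOR 2 = 13.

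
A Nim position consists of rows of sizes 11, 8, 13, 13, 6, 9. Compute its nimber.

Compute the nim-sum pairwise:
11 ^ 8 = 3
3 ^ 13 = 14
14 ^ 13 = 3
3 ^ 6 = 5
5 ^ 9 = 12

12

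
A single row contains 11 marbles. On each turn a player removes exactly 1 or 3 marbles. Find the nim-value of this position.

1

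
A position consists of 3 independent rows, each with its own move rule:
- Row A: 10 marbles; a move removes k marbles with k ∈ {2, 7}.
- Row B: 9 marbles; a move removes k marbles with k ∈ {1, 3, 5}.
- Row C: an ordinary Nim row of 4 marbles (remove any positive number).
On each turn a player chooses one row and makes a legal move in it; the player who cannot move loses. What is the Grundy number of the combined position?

For row A, compute g(0), g(1), … with moves {2, 7}:
k:     0  1  2  3  4  5  6  7  8  9 10
g(k):  0  0  1  1  0  0  1  1  2  0  0
So g(10) = 0.
Grundy values for row B (subtraction set {1, 3, 5}):
g(0) = mex{} = 0
g(1) = mex{0} = 1
g(2) = mex{1} = 0
g(3) = mex{0} = 1
g(4) = mex{1} = 0
g(5) = mex{0} = 1
g(6) = mex{1} = 0
g(7) = mex{0} = 1
g(8) = mex{1} = 0
g(9) = mex{0} = 1
So g(9) = 1.
Row C is a plain Nim row of size 4, so its Grundy value is 4.
By the Sprague-Grundy theorem, the Grundy value of a sum of independent games is the XOR of the component values.
Combined value = 0 XOR 1 XOR 4 = 5.

5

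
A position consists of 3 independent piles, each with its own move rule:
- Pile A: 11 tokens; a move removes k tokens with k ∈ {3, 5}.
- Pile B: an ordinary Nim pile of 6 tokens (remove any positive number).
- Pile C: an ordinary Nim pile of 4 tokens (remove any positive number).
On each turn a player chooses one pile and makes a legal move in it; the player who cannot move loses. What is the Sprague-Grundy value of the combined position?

Build the Grundy sequence for pile A with g(k) = mex{g(k−s) : s ∈ {3, 5}, s ≤ k}:
k:     0  1  2  3  4  5  6  7  8  9 10 11
g(k):  0  0  0  1  1  1  2  2  0  0  0  1
So g(11) = 1.
Pile B is a plain Nim pile of size 6, so its Grundy value is 6.
Pile C is a plain Nim pile of size 4, so its Grundy value is 4.
By the Sprague-Grundy theorem, the Grundy value of a sum of independent games is the XOR of the component values.
Combined value = 1 ⊕ 6 ⊕ 4 = 3.

3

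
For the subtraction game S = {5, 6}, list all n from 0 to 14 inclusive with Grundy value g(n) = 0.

0, 1, 2, 3, 4, 11, 12, 13, 14

Build the Grundy sequence with g(k) = mex{g(k−s) : s ∈ {5, 6}, s ≤ k}:
k:     0  1  2  3  4  5  6  7  8  9 10 11 12 13 14
g(k):  0  0  0  0  0  1  1  1  1  1  2  0  0  0  0
The P-positions (g = 0) in 0..14 are 0, 1, 2, 3, 4, 11, 12, 13, 14.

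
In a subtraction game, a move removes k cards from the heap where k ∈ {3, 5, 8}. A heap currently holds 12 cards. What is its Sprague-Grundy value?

0

Build the Grundy sequence with g(k) = mex{g(k−s) : s ∈ {3, 5, 8}, s ≤ k}:
k:     0  1  2  3  4  5  6  7  8  9 10 11 12
g(k):  0  0  0  1  1  1  2  2  2  3  3  0  0
So g(12) = 0.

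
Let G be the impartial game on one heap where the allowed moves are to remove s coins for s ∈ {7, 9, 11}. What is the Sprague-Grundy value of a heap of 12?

1

Compute g(0), g(1), … for moves {7, 9, 11}:
k:     0  1  2  3  4  5  6  7  8  9 10 11 12
g(k):  0  0  0  0  0  0  0  1  1  1  1  1  1
So g(12) = 1.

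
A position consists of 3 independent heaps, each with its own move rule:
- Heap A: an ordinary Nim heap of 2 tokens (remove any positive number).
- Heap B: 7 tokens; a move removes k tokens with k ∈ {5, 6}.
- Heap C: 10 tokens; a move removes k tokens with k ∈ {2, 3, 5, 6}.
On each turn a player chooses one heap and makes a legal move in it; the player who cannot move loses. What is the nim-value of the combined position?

Heap A is a plain Nim heap of size 2, so its Grundy value is 2.
Build the Grundy sequence for heap B with g(k) = mex{g(k−s) : s ∈ {5, 6}, s ≤ k}:
k:     0  1  2  3  4  5  6  7
g(k):  0  0  0  0  0  1  1  1
So g(7) = 1.
Build the Grundy sequence for heap C with g(k) = mex{g(k−s) : s ∈ {2, 3, 5, 6}, s ≤ k}:
g(0) = mex{} = 0
g(1) = mex{} = 0
g(2) = mex{0} = 1
g(3) = mex{0} = 1
g(4) = mex{0,1} = 2
g(5) = mex{0,1} = 2
g(6) = mex{0,1,2} = 3
g(7) = mex{0,1,2} = 3
g(8) = mex{1,2,3} = 0
g(9) = mex{1,2,3} = 0
g(10) = mex{0,2,3} = 1
So g(10) = 1.
The value of a disjunctive sum is the nim-sum of the parts.
Combined value = 2 XOR 1 XOR 1 = 2.

2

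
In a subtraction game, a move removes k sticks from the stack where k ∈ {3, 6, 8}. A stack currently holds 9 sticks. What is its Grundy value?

Build the Grundy sequence with g(k) = mex{g(k−s) : s ∈ {3, 6, 8}, s ≤ k}:
k:     0  1  2  3  4  5  6  7  8  9
g(k):  0  0  0  1  1  1  2  2  2  3
So g(9) = 3.

3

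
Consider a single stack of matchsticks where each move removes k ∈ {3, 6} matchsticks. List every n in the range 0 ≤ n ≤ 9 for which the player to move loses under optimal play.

0, 1, 2, 9

Build the Grundy sequence with g(k) = mex{g(k−s) : s ∈ {3, 6}, s ≤ k}:
g(0) = mex{} = 0
g(1) = mex{} = 0
g(2) = mex{} = 0
g(3) = mex{0} = 1
g(4) = mex{0} = 1
g(5) = mex{0} = 1
g(6) = mex{0,1} = 2
g(7) = mex{0,1} = 2
g(8) = mex{0,1} = 2
g(9) = mex{1,2} = 0
The P-positions (g = 0) in 0..9 are 0, 1, 2, 9.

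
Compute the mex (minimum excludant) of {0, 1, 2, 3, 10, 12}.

The values 0, 1, 2, 3 are all present; 4 is the first non-negative integer missing from the set.

4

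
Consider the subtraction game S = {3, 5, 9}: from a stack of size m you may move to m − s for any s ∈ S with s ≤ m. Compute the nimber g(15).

1

Compute g(0), g(1), … for moves {3, 5, 9}:
k:     0  1  2  3  4  5  6  7  8  9 10 11 12 13 14 15
g(k):  0  0  0  1  1  1  2  2  0  3  3  1  0  2  0  1
So g(15) = 1.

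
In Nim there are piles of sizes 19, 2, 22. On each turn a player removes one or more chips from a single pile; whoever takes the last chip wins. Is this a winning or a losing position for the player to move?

Winning position

Compute the nim-sum pairwise:
19 XOR 2 = 17
17 XOR 22 = 7
The nim-sum is 7 ≠ 0, so this is an N-position: the player to move can win.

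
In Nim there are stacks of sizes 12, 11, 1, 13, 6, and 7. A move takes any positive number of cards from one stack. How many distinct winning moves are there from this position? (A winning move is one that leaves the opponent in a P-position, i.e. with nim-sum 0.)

3

Compute the nim-sum pairwise:
12 ^ 11 = 7
7 ^ 1 = 6
6 ^ 13 = 11
11 ^ 6 = 13
13 ^ 7 = 10
The overall nim-sum is X = 10. A stack of size p has a winning move iff p XOR X < p (reduce it to p XOR X).
  12: 12 XOR 10 = 6 < 12 — winning move (to 6).
  11: 11 XOR 10 = 1 < 11 — winning move (to 1).
  1: 1 XOR 10 = 11 ≥ 1 — no move.
  13: 13 XOR 10 = 7 < 13 — winning move (to 7).
  6: 6 XOR 10 = 12 ≥ 6 — no move.
  7: 7 XOR 10 = 13 ≥ 7 — no move.
That gives 3 winning moves.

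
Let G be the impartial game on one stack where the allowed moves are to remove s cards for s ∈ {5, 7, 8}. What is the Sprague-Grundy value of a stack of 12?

2

Grundy values for subtraction set {5, 7, 8}:
g(0) = mex{} = 0
g(1) = mex{} = 0
g(2) = mex{} = 0
g(3) = mex{} = 0
g(4) = mex{} = 0
g(5) = mex{0} = 1
g(6) = mex{0} = 1
g(7) = mex{0} = 1
g(8) = mex{0} = 1
g(9) = mex{0} = 1
g(10) = mex{0,1} = 2
g(11) = mex{0,1} = 2
g(12) = mex{0,1} = 2
So g(12) = 2.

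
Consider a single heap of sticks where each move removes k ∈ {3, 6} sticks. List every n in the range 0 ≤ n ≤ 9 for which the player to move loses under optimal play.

Grundy values for subtraction set {3, 6}:
g(0) = mex{} = 0
g(1) = mex{} = 0
g(2) = mex{} = 0
g(3) = mex{0} = 1
g(4) = mex{0} = 1
g(5) = mex{0} = 1
g(6) = mex{0,1} = 2
g(7) = mex{0,1} = 2
g(8) = mex{0,1} = 2
g(9) = mex{1,2} = 0
The P-positions (g = 0) in 0..9 are 0, 1, 2, 9.

0, 1, 2, 9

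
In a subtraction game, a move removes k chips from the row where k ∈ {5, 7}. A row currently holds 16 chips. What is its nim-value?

0

Build the Grundy sequence with g(k) = mex{g(k−s) : s ∈ {5, 7}, s ≤ k}:
k:     0  1  2  3  4  5  6  7  8  9 10 11 12 13 14 15 16
g(k):  0  0  0  0  0  1  1  1  1  1  2  2  0  0  0  0  0
So g(16) = 0.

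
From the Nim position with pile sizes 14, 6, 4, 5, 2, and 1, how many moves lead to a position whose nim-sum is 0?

1

Nim-sum: 14 ⊕ 6 ⊕ 4 ⊕ 5 ⊕ 2 ⊕ 1 = 10.
The overall nim-sum is X = 10. A pile of size p has a winning move iff p XOR X < p (reduce it to p XOR X).
  14: 14 XOR 10 = 4 < 14 — winning move (to 4).
  6: 6 XOR 10 = 12 ≥ 6 — no move.
  4: 4 XOR 10 = 14 ≥ 4 — no move.
  5: 5 XOR 10 = 15 ≥ 5 — no move.
  2: 2 XOR 10 = 8 ≥ 2 — no move.
  1: 1 XOR 10 = 11 ≥ 1 — no move.
That gives 1 winning move.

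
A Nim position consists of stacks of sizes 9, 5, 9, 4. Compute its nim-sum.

1

Write each in binary and XOR column by column:
  1001  (9)
  0101  (5)
  1001  (9)
  0100  (4)
  ----
  0001  (1)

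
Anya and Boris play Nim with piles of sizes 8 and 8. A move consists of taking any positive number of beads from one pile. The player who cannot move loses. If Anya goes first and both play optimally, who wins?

Boris wins

Write each in binary and XOR column by column:
  1000  (8)
  1000  (8)
  ----
  0000  (0)
The nim-sum is 0, so this is a P-position: the player to move is in a losing position under optimal play; Anya is about to move from it and so loses — Boris wins.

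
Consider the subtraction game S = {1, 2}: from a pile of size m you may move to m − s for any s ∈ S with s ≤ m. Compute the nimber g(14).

2

Compute g(0), g(1), … for moves {1, 2}:
k:     0  1  2  3  4  5  6  7  8  9 10 11 12 13 14
g(k):  0  1  2  0  1  2  0  1  2  0  1  2  0  1  2
So g(14) = 2.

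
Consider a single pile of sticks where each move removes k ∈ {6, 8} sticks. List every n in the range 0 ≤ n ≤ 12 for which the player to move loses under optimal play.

0, 1, 2, 3, 4, 5

Grundy values for subtraction set {6, 8}:
k:     0  1  2  3  4  5  6  7  8  9 10 11 12
g(k):  0  0  0  0  0  0  1  1  1  1  1  1  2
The P-positions (g = 0) in 0..12 are 0, 1, 2, 3, 4, 5.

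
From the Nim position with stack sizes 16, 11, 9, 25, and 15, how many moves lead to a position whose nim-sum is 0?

Compute the nim-sum pairwise:
16 XOR 11 = 27
27 XOR 9 = 18
18 XOR 25 = 11
11 XOR 15 = 4
The overall nim-sum is X = 4. A stack of size p has a winning move iff p XOR X < p (reduce it to p XOR X).
  16: 16 XOR 4 = 20 ≥ 16 — no move.
  11: 11 XOR 4 = 15 ≥ 11 — no move.
  9: 9 XOR 4 = 13 ≥ 9 — no move.
  25: 25 XOR 4 = 29 ≥ 25 — no move.
  15: 15 XOR 4 = 11 < 15 — winning move (to 11).
That gives 1 winning move.

1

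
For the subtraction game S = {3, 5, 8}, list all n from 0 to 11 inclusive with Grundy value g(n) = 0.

0, 1, 2, 11

Build the Grundy sequence with g(k) = mex{g(k−s) : s ∈ {3, 5, 8}, s ≤ k}:
k:     0  1  2  3  4  5  6  7  8  9 10 11
g(k):  0  0  0  1  1  1  2  2  2  3  3  0
The P-positions (g = 0) in 0..11 are 0, 1, 2, 11.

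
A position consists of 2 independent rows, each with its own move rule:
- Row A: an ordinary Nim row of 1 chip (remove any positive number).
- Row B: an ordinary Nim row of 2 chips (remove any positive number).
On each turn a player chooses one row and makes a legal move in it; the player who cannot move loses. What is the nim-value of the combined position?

Row A is a plain Nim row of size 1, so its Grundy value is 1.
Row B is a plain Nim row of size 2, so its Grundy value is 2.
The value of a disjunctive sum is the nim-sum of the parts.
Combined value = 1 XOR 2 = 3.

3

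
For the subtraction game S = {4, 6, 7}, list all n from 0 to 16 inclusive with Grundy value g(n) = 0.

Compute g(0), g(1), … for moves {4, 6, 7}:
k:     0  1  2  3  4  5  6  7  8  9 10 11 12 13 14 15 16
g(k):  0  0  0  0  1  1  1  1  2  2  2  0  0  0  0  1  1
The P-positions (g = 0) in 0..16 are 0, 1, 2, 3, 11, 12, 13, 14.

0, 1, 2, 3, 11, 12, 13, 14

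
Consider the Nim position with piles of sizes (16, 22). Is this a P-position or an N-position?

N-position

Nim-sum: 16 ^ 22 = 6.
The nim-sum is 6 ≠ 0, so this is an N-position: the player to move can win.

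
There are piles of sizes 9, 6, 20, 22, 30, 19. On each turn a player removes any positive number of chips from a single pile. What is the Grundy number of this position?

0

In binary:
  01001  (9)
  00110  (6)
  10100  (20)
  10110  (22)
  11110  (30)
  10011  (19)
  -----
  00000  (0)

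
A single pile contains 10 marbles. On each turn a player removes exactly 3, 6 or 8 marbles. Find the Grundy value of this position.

3

Build the Grundy sequence with g(k) = mex{g(k−s) : s ∈ {3, 6, 8}, s ≤ k}:
k:     0  1  2  3  4  5  6  7  8  9 10
g(k):  0  0  0  1  1  1  2  2  2  3  3
So g(10) = 3.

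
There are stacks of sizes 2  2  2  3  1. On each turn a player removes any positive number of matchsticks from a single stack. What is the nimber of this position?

0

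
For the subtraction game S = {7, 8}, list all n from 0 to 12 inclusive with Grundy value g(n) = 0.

0, 1, 2, 3, 4, 5, 6

Compute g(0), g(1), … for moves {7, 8}:
k:     0  1  2  3  4  5  6  7  8  9 10 11 12
g(k):  0  0  0  0  0  0  0  1  1  1  1  1  1
The P-positions (g = 0) in 0..12 are 0, 1, 2, 3, 4, 5, 6.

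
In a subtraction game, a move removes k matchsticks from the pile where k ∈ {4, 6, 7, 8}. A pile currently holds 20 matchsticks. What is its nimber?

Compute g(0), g(1), … for moves {4, 6, 7, 8}:
k:     0  1  2  3  4  5  6  7  8  9 10 11 12 13 14 15 16 17 18 19 20
g(k):  0  0  0  0  1  1  1  1  2  2  2  2  0  0  0  0  1  1  1  1  2
So g(20) = 2.

2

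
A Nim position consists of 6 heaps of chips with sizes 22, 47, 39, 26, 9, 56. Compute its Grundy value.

Compute the nim-sum pairwise:
22 ⊕ 47 = 57
57 ⊕ 39 = 30
30 ⊕ 26 = 4
4 ⊕ 9 = 13
13 ⊕ 56 = 53

53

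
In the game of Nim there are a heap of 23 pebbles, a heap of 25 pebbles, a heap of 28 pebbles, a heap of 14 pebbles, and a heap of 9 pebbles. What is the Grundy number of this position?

21

Compute the nim-sum pairwise:
23 XOR 25 = 14
14 XOR 28 = 18
18 XOR 14 = 28
28 XOR 9 = 21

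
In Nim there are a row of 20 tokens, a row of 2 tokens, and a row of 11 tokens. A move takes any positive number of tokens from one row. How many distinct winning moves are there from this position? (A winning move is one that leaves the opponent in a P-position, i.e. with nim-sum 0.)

1

Nim-sum: 20 ^ 2 ^ 11 = 29.
The overall nim-sum is X = 29. A row of size p has a winning move iff p XOR X < p (reduce it to p XOR X).
  20: 20 XOR 29 = 9 < 20 — winning move (to 9).
  2: 2 XOR 29 = 31 ≥ 2 — no move.
  11: 11 XOR 29 = 22 ≥ 11 — no move.
That gives 1 winning move.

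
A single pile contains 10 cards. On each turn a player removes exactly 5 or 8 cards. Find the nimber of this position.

2

Build the Grundy sequence with g(k) = mex{g(k−s) : s ∈ {5, 8}, s ≤ k}:
k:     0  1  2  3  4  5  6  7  8  9 10
g(k):  0  0  0  0  0  1  1  1  1  1  2
So g(10) = 2.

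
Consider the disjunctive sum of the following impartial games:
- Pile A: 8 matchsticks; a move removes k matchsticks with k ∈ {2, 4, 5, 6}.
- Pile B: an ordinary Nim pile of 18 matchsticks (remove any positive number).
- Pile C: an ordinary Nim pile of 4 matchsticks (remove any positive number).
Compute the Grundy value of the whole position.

Grundy values for pile A (subtraction set {2, 4, 5, 6}):
g(0) = mex{} = 0
g(1) = mex{} = 0
g(2) = mex{0} = 1
g(3) = mex{0} = 1
g(4) = mex{0,1} = 2
g(5) = mex{0,1} = 2
g(6) = mex{0,1,2} = 3
g(7) = mex{0,1,2} = 3
g(8) = mex{1,2,3} = 0
So g(8) = 0.
Pile B is a plain Nim pile of size 18, so its Grundy value is 18.
Pile C is a plain Nim pile of size 4, so its Grundy value is 4.
The value of a disjunctive sum is the nim-sum of the parts.
Combined value = 0 ⊕ 18 ⊕ 4 = 22.

22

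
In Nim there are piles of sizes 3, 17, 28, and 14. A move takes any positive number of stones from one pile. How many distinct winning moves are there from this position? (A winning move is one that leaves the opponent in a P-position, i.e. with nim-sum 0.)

0

Compute the nim-sum pairwise:
3 ^ 17 = 18
18 ^ 28 = 14
14 ^ 14 = 0
The nim-sum is already 0, so every move leaves a nonzero nim-sum — there are no winning moves.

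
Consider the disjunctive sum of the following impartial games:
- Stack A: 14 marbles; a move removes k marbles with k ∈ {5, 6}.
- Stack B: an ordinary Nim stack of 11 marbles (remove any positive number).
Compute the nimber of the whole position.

11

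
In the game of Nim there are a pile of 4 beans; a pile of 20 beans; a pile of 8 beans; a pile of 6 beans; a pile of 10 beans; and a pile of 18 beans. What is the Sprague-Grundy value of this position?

6

Bitwise XOR of the heap sizes:
  00100  (4)
  10100  (20)
  01000  (8)
  00110  (6)
  01010  (10)
  10010  (18)
  -----
  00110  (6)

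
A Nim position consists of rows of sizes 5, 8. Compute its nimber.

Write each in binary and XOR column by column:
  0101  (5)
  1000  (8)
  ----
  1101  (13)

13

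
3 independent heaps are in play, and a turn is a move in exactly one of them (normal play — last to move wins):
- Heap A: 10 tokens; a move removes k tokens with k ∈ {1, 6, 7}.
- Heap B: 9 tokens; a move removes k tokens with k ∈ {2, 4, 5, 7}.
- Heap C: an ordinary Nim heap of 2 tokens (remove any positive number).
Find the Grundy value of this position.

Grundy values for heap A (subtraction set {1, 6, 7}):
k:     0  1  2  3  4  5  6  7  8  9 10
g(k):  0  1  0  1  0  1  2  3  2  3  2
So g(10) = 2.
Grundy values for heap B (subtraction set {2, 4, 5, 7}):
g(0) = mex{} = 0
g(1) = mex{} = 0
g(2) = mex{0} = 1
g(3) = mex{0} = 1
g(4) = mex{0,1} = 2
g(5) = mex{0,1} = 2
g(6) = mex{0,1,2} = 3
g(7) = mex{0,1,2} = 3
g(8) = mex{0,1,2,3} = 4
g(9) = mex{1,2,3} = 0
So g(9) = 0.
Heap C is a plain Nim heap of size 2, so its Grundy value is 2.
By the Sprague-Grundy theorem, the Grundy value of a sum of independent games is the XOR of the component values.
Combined value = 2 ⊕ 0 ⊕ 2 = 0.

0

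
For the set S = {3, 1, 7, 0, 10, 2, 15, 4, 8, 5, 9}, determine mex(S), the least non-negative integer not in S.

The values 0, 1, 2, 3, 4, 5 are all present; 6 is the first non-negative integer missing from the set.

6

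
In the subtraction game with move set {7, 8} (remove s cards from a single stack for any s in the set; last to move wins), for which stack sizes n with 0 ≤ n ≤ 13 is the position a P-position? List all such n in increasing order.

Grundy values for subtraction set {7, 8}:
k:     0  1  2  3  4  5  6  7  8  9 10 11 12 13
g(k):  0  0  0  0  0  0  0  1  1  1  1  1  1  1
The P-positions (g = 0) in 0..13 are 0, 1, 2, 3, 4, 5, 6.

0, 1, 2, 3, 4, 5, 6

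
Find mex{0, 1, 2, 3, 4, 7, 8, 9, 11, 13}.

5

The values 0, 1, 2, 3, 4 are all present; 5 is the first non-negative integer missing from the set.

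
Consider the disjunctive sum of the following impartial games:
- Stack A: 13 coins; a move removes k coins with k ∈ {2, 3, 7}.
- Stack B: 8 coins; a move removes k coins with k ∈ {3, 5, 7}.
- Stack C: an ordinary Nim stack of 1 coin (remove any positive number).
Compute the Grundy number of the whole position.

2

Build the Grundy sequence for stack A with g(k) = mex{g(k−s) : s ∈ {2, 3, 7}, s ≤ k}:
g(0) = mex{} = 0
g(1) = mex{} = 0
g(2) = mex{0} = 1
g(3) = mex{0} = 1
g(4) = mex{0,1} = 2
g(5) = mex{1} = 0
g(6) = mex{1,2} = 0
g(7) = mex{0,2} = 1
g(8) = mex{0} = 1
g(9) = mex{0,1} = 2
g(10) = mex{1} = 0
g(11) = mex{1,2} = 0
g(12) = mex{0,2} = 1
g(13) = mex{0} = 1
So g(13) = 1.
For stack B, compute g(0), g(1), … with moves {3, 5, 7}:
g(0) = mex{} = 0
g(1) = mex{} = 0
g(2) = mex{} = 0
g(3) = mex{0} = 1
g(4) = mex{0} = 1
g(5) = mex{0} = 1
g(6) = mex{0,1} = 2
g(7) = mex{0,1} = 2
g(8) = mex{0,1} = 2
So g(8) = 2.
Stack C is a plain Nim stack of size 1, so its Grundy value is 1.
By the Sprague-Grundy theorem, the Grundy value of a sum of independent games is the XOR of the component values.
Combined value = 1 XOR 2 XOR 1 = 2.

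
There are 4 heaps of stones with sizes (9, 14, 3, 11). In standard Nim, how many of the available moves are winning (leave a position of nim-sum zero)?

3

Bitwise XOR of the heap sizes:
  1001  (9)
  1110  (14)
  0011  (3)
  1011  (11)
  ----
  1111  (15)
The overall nim-sum is X = 15. A heap of size p has a winning move iff p XOR X < p (reduce it to p XOR X).
  9: 9 XOR 15 = 6 < 9 — winning move (to 6).
  14: 14 XOR 15 = 1 < 14 — winning move (to 1).
  3: 3 XOR 15 = 12 ≥ 3 — no move.
  11: 11 XOR 15 = 4 < 11 — winning move (to 4).
That gives 3 winning moves.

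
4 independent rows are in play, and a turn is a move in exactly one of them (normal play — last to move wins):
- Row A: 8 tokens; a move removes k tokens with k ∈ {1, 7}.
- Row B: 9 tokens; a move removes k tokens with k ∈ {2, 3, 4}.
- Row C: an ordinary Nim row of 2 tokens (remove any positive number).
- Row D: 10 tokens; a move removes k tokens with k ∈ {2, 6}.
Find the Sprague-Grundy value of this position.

2

Grundy values for row A (subtraction set {1, 7}):
g(0) = mex{} = 0
g(1) = mex{0} = 1
g(2) = mex{1} = 0
g(3) = mex{0} = 1
g(4) = mex{1} = 0
g(5) = mex{0} = 1
g(6) = mex{1} = 0
g(7) = mex{0} = 1
g(8) = mex{1} = 0
So g(8) = 0.
Grundy values for row B (subtraction set {2, 3, 4}):
k:     0  1  2  3  4  5  6  7  8  9
g(k):  0  0  1  1  2  2  0  0  1  1
So g(9) = 1.
Row C is a plain Nim row of size 2, so its Grundy value is 2.
Grundy values for row D (subtraction set {2, 6}):
g(0) = mex{} = 0
g(1) = mex{} = 0
g(2) = mex{0} = 1
g(3) = mex{0} = 1
g(4) = mex{1} = 0
g(5) = mex{1} = 0
g(6) = mex{0} = 1
g(7) = mex{0} = 1
g(8) = mex{1} = 0
g(9) = mex{1} = 0
g(10) = mex{0} = 1
So g(10) = 1.
By the Sprague-Grundy theorem, the Grundy value of a sum of independent games is the XOR of the component values.
Combined value = 0 XOR 1 XOR 2 XOR 1 = 2.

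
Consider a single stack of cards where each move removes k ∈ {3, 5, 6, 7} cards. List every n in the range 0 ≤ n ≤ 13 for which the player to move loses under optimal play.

Compute g(0), g(1), … for moves {3, 5, 6, 7}:
k:     0  1  2  3  4  5  6  7  8  9 10 11 12 13
g(k):  0  0  0  1  1  1  2  2  2  3  0  0  0  1
The P-positions (g = 0) in 0..13 are 0, 1, 2, 10, 11, 12.

0, 1, 2, 10, 11, 12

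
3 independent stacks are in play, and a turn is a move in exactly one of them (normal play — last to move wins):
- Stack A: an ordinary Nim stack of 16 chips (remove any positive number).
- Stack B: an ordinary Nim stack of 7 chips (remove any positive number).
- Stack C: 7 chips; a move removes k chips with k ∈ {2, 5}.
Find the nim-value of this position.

Stack A is a plain Nim stack of size 16, so its Grundy value is 16.
Stack B is a plain Nim stack of size 7, so its Grundy value is 7.
Grundy values for stack C (subtraction set {2, 5}):
g(0) = mex{} = 0
g(1) = mex{} = 0
g(2) = mex{0} = 1
g(3) = mex{0} = 1
g(4) = mex{1} = 0
g(5) = mex{0,1} = 2
g(6) = mex{0} = 1
g(7) = mex{1,2} = 0
So g(7) = 0.
By the Sprague-Grundy theorem, the Grundy value of a sum of independent games is the XOR of the component values.
Combined value = 16 ⊕ 7 ⊕ 0 = 23.

23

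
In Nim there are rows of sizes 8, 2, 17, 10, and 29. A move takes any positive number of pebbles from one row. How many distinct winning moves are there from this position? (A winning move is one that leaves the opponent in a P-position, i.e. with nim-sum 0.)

Nim-sum: 8 ^ 2 ^ 17 ^ 10 ^ 29 = 12.
The overall nim-sum is X = 12. A row of size p has a winning move iff p XOR X < p (reduce it to p XOR X).
  8: 8 XOR 12 = 4 < 8 — winning move (to 4).
  2: 2 XOR 12 = 14 ≥ 2 — no move.
  17: 17 XOR 12 = 29 ≥ 17 — no move.
  10: 10 XOR 12 = 6 < 10 — winning move (to 6).
  29: 29 XOR 12 = 17 < 29 — winning move (to 17).
That gives 3 winning moves.

3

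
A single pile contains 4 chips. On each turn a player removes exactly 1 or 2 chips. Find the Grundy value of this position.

1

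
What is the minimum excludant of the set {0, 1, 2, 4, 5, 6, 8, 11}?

3

The values 0, 1, 2 are all present; 3 is the first non-negative integer missing from the set.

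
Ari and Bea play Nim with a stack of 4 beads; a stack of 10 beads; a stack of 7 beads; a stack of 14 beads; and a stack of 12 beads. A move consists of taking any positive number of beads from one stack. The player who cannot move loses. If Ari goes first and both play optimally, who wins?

Ari wins

Nim-sum: 4 ⊕ 10 ⊕ 7 ⊕ 14 ⊕ 12 = 11.
The nim-sum is 11 ≠ 0, so this is an N-position: the player to move can win; Ari has a winning move.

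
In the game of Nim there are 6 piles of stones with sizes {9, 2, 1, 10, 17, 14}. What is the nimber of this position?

31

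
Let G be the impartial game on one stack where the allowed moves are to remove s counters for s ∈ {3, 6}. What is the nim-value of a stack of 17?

Grundy values for subtraction set {3, 6}:
k:     0  1  2  3  4  5  6  7  8  9 10 11 12 13 14 15 16 17
g(k):  0  0  0  1  1  1  2  2  2  0  0  0  1  1  1  2  2  2
So g(17) = 2.

2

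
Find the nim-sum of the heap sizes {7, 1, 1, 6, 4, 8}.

Compute the nim-sum pairwise:
7 ⊕ 1 = 6
6 ⊕ 1 = 7
7 ⊕ 6 = 1
1 ⊕ 4 = 5
5 ⊕ 8 = 13

13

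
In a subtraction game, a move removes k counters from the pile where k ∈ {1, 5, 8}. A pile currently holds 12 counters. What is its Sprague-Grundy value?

2

Build the Grundy sequence with g(k) = mex{g(k−s) : s ∈ {1, 5, 8}, s ≤ k}:
k:     0  1  2  3  4  5  6  7  8  9 10 11 12
g(k):  0  1  0  1  0  1  0  1  2  3  2  3  2
So g(12) = 2.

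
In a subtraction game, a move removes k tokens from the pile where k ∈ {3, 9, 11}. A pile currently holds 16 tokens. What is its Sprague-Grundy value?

Build the Grundy sequence with g(k) = mex{g(k−s) : s ∈ {3, 9, 11}, s ≤ k}:
k:     0  1  2  3  4  5  6  7  8  9 10 11 12 13 14 15 16
g(k):  0  0  0  1  1  1  0  0  0  1  1  1  2  2  0  3  3
So g(16) = 3.

3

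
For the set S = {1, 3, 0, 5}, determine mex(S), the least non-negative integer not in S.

The values 0, 1 are all present; 2 is the first non-negative integer missing from the set.

2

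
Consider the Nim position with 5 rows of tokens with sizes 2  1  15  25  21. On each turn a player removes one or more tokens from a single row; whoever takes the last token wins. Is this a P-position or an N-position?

P-position

Compute the nim-sum pairwise:
2 ⊕ 1 = 3
3 ⊕ 15 = 12
12 ⊕ 25 = 21
21 ⊕ 21 = 0
The nim-sum is 0, so this is a P-position: the player to move is in a losing position under optimal play.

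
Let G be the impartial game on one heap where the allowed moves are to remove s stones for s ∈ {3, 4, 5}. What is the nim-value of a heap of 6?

2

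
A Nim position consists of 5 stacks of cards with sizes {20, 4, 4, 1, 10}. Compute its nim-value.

31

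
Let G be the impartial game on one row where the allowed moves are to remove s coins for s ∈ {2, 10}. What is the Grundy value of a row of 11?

1

Grundy values for subtraction set {2, 10}:
g(0) = mex{} = 0
g(1) = mex{} = 0
g(2) = mex{0} = 1
g(3) = mex{0} = 1
g(4) = mex{1} = 0
g(5) = mex{1} = 0
g(6) = mex{0} = 1
g(7) = mex{0} = 1
g(8) = mex{1} = 0
g(9) = mex{1} = 0
g(10) = mex{0} = 1
g(11) = mex{0} = 1
So g(11) = 1.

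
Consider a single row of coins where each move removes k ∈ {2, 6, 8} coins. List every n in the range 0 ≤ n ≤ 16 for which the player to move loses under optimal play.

0, 1, 4, 5, 14, 15

Build the Grundy sequence with g(k) = mex{g(k−s) : s ∈ {2, 6, 8}, s ≤ k}:
k:     0  1  2  3  4  5  6  7  8  9 10 11 12 13 14 15 16
g(k):  0  0  1  1  0  0  1  1  2  2  3  3  2  2  0  0  1
The P-positions (g = 0) in 0..16 are 0, 1, 4, 5, 14, 15.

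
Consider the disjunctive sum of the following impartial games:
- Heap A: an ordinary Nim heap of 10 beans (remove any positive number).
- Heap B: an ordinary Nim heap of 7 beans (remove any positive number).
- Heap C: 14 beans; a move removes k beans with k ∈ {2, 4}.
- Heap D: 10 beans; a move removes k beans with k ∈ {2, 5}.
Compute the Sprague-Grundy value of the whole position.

13

Heap A is a plain Nim heap of size 10, so its Grundy value is 10.
Heap B is a plain Nim heap of size 7, so its Grundy value is 7.
For heap C, compute g(0), g(1), … with moves {2, 4}:
g(0) = mex{} = 0
g(1) = mex{} = 0
g(2) = mex{0} = 1
g(3) = mex{0} = 1
g(4) = mex{0,1} = 2
g(5) = mex{0,1} = 2
g(6) = mex{1,2} = 0
g(7) = mex{1,2} = 0
g(8) = mex{0,2} = 1
g(9) = mex{0,2} = 1
g(10) = mex{0,1} = 2
g(11) = mex{0,1} = 2
g(12) = mex{1,2} = 0
g(13) = mex{1,2} = 0
g(14) = mex{0,2} = 1
So g(14) = 1.
For heap D, compute g(0), g(1), … with moves {2, 5}:
g(0) = mex{} = 0
g(1) = mex{} = 0
g(2) = mex{0} = 1
g(3) = mex{0} = 1
g(4) = mex{1} = 0
g(5) = mex{0,1} = 2
g(6) = mex{0} = 1
g(7) = mex{1,2} = 0
g(8) = mex{1} = 0
g(9) = mex{0} = 1
g(10) = mex{0,2} = 1
So g(10) = 1.
The value of a disjunctive sum is the nim-sum of the parts.
Combined value = 10 ⊕ 7 ⊕ 1 ⊕ 1 = 13.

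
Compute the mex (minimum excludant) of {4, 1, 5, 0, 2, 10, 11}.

3

The values 0, 1, 2 are all present; 3 is the first non-negative integer missing from the set.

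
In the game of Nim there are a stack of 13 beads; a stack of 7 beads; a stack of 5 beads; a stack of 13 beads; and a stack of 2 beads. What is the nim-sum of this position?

Compute the nim-sum pairwise:
13 ^ 7 = 10
10 ^ 5 = 15
15 ^ 13 = 2
2 ^ 2 = 0

0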